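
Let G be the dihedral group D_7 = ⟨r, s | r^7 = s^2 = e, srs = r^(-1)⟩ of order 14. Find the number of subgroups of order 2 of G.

|G| = 14 and 2 | 14, so subgroups of order 2 are possible by Lagrange.
The subgroups of order 2 are: {e, r^2s}; {e, r^3s}; {e, r^4s}; {e, r^5s}; … (7 in all).
So G has 7 subgroups of order 2.

7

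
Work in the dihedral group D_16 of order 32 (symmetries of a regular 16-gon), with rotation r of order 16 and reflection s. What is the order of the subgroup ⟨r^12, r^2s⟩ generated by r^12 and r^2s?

8

|⟨r^12⟩| = 4 and |⟨r^2s⟩| = 2, so |H| is a multiple of lcm(4, 2) = 4 and divides |G| = 32.
Closing under the operation: H = {e, r^4, r^8, r^12, r^2s, r^6s, r^10s, r^14s}, so |H| = 8.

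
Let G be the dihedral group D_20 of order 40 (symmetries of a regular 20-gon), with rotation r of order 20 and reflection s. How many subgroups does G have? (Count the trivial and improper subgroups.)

|G| = 40, so by Lagrange every subgroup order divides 40. Divisors: 1, 2, 4, 5, 8, 10, 20, 40.
Subgroups by order — order 1: 1; order 2: 21; order 4: 11; order 5: 1; order 8: 5; order 10: 5; order 20: 3; order 40: 1.
Total: 1 + 21 + 11 + 1 + 5 + 5 + 3 + 1 = 48.

48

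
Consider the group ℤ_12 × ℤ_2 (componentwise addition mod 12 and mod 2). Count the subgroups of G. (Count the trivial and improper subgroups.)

|G| = 24, so by Lagrange every subgroup order divides 24. Divisors: 1, 2, 3, 4, 6, 8, 12, 24.
Subgroups by order — order 1: 1; order 2: 3; order 3: 1; order 4: 3; order 6: 3; order 8: 1; order 12: 3; order 24: 1.
Total: 1 + 3 + 1 + 3 + 3 + 1 + 3 + 1 = 16.

16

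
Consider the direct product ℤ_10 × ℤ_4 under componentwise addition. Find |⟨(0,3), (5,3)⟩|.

|⟨(0,3)⟩| = 4 and |⟨(5,3)⟩| = 4, so |H| is a multiple of lcm(4, 4) = 4 and divides |G| = 40.
Closing under the operation: H = {(0,0), (0,1), (0,2), (0,3), (5,0), (5,1), (5,2), (5,3)}, so |H| = 8.

8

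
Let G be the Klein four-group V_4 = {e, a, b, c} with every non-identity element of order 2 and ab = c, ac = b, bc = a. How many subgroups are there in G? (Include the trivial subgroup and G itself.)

|G| = 4, so by Lagrange every subgroup order divides 4. Divisors: 1, 2, 4.
Subgroups by order — order 1: 1; order 2: 3; order 4: 1.
Total: 1 + 3 + 1 = 5.

5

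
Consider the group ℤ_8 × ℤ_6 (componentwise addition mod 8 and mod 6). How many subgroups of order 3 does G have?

|G| = 48 and 3 | 48, so subgroups of order 3 are possible by Lagrange.
The subgroups of order 3 are: {(0,0), (0,2), (0,4)}.
So G has 1 subgroup of order 3.

1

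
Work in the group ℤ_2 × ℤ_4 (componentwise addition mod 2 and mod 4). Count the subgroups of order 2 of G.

|G| = 8 and 2 | 8, so subgroups of order 2 are possible by Lagrange.
The subgroups of order 2 are: {(0,0), (0,2)}; {(0,0), (1,0)}; {(0,0), (1,2)}.
So G has 3 subgroups of order 2.

3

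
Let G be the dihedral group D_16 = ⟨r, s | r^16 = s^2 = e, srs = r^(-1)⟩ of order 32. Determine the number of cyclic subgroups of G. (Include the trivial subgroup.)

21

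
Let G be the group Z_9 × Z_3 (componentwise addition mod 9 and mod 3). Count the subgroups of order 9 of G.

4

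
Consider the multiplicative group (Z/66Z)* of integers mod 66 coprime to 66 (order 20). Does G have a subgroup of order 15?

15 does not divide |G| = 20, so by Lagrange no subgroup of order 15 exists.

No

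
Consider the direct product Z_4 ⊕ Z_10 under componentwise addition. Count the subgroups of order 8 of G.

1

|G| = 40 and 8 | 40, so subgroups of order 8 are possible by Lagrange.
The subgroups of order 8 are: {(0,0), (0,5), (1,0), (1,5), (2,0), (2,5), (3,0), (3,5)}.
So G has 1 subgroup of order 8.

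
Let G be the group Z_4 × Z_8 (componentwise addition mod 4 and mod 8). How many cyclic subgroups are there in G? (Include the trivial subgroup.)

14

A cyclic subgroup of order d is generated by each of its φ(d) elements of order d, so the cyclic subgroups of order d number (#elements of order d)/φ(d).
Cyclic subgroups by order — order 1: 1; order 2: 3; order 4: 6; order 8: 4.
Total: 14.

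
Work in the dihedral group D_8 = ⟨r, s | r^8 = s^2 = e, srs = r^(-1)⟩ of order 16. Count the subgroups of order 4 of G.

5

|G| = 16 and 4 | 16, so subgroups of order 4 are possible by Lagrange.
The subgroups of order 4 are: {e, r^2, r^4, r^6}; {e, r^4, r^2s, r^6s}; {e, r^4, r^3s, r^7s}; {e, r^4, s, r^4s}; … (5 in all).
So G has 5 subgroups of order 4.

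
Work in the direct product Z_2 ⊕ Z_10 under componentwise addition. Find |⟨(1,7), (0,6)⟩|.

|⟨(1,7)⟩| = 10 and |⟨(0,6)⟩| = 5, so |H| is a multiple of lcm(10, 5) = 10 and divides |G| = 20.
Closing under the operation: H = {(0,0), (0,2), (0,4), (0,6), (0,8), (1,1), (1,3), (1,5), (1,7), (1,9)}, so |H| = 10.

10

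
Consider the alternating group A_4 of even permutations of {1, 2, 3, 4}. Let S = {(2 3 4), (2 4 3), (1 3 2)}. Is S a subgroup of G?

The identity e ∉ S, so S is not a subgroup.

No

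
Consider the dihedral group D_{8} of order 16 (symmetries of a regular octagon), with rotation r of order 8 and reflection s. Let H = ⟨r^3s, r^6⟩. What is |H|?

8

|⟨r^3s⟩| = 2 and |⟨r^6⟩| = 4, so |H| is a multiple of lcm(2, 4) = 4 and divides |G| = 16.
Closing under the operation: H = {e, r^2, r^4, r^6, rs, r^3s, r^5s, r^7s}, so |H| = 8.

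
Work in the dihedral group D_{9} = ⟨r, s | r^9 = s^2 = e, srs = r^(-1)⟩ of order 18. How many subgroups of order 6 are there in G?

|G| = 18 and 6 | 18, so subgroups of order 6 are possible by Lagrange.
The subgroups of order 6 are: {e, r^3, r^6, r^2s, r^5s, r^8s}; {e, r^3, r^6, s, r^3s, r^6s}; {e, r^3, r^6, rs, r^4s, r^7s}.
So G has 3 subgroups of order 6.

3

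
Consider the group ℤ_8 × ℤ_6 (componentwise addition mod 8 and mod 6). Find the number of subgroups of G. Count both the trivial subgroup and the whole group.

|G| = 48, so by Lagrange every subgroup order divides 48. Divisors: 1, 2, 3, 4, 6, 8, 12, 16, 24, 48.
Subgroups by order — order 1: 1; order 2: 3; order 3: 1; order 4: 3; order 6: 3; order 8: 3; order 12: 3; order 16: 1; order 24: 3; order 48: 1.
Total: 1 + 3 + 1 + 3 + 3 + 3 + 3 + 1 + 3 + 1 = 22.

22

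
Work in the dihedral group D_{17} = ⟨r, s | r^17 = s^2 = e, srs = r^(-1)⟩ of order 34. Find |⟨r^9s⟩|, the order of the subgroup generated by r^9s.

2

Computing powers of r^9s: the smallest k with (r^9s)^k = e is k = 2.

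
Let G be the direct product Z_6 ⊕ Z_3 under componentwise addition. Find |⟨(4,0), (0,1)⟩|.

|⟨(4,0)⟩| = 3 and |⟨(0,1)⟩| = 3, so |H| is a multiple of lcm(3, 3) = 3 and divides |G| = 18.
Closing under the operation: H = {(0,0), (0,1), (0,2), (2,0), (2,1), (2,2), (4,0), (4,1), (4,2)}, so |H| = 9.

9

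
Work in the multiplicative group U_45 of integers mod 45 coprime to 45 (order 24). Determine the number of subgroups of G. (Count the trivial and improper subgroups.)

16

|G| = 24, so by Lagrange every subgroup order divides 24. Divisors: 1, 2, 3, 4, 6, 8, 12, 24.
Subgroups by order — order 1: 1; order 2: 3; order 3: 1; order 4: 3; order 6: 3; order 8: 1; order 12: 3; order 24: 1.
Total: 1 + 3 + 1 + 3 + 3 + 1 + 3 + 1 = 16.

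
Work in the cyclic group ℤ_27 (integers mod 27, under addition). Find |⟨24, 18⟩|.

|⟨24⟩| = 9 and |⟨18⟩| = 3, so |H| is a multiple of lcm(9, 3) = 9 and divides |G| = 27.
Closing under the operation: H = {0, 3, 6, 9, 12, 15, 18, 21, 24}, so |H| = 9.

9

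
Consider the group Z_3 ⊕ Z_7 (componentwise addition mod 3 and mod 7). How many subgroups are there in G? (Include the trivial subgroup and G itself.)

4

|G| = 21, so by Lagrange every subgroup order divides 21. Divisors: 1, 3, 7, 21.
Subgroups by order — order 1: 1; order 3: 1; order 7: 1; order 21: 1.
Total: 1 + 1 + 1 + 1 = 4.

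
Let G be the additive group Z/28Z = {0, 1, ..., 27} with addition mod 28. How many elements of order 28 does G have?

In a cyclic group of order 28, the number of elements of order d (for d | 28) is φ(d).
φ(28) = 12.

12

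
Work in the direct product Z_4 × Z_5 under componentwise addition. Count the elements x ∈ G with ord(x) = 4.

An element (a,b) has order lcm(ord(a), ord(b)); count pairs with lcm equal to 4.
Enumerating gives 2 such elements.

2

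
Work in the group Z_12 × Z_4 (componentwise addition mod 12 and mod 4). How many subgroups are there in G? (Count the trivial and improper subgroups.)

|G| = 48, so by Lagrange every subgroup order divides 48. Divisors: 1, 2, 3, 4, 6, 8, 12, 16, 24, 48.
Subgroups by order — order 1: 1; order 2: 3; order 3: 1; order 4: 7; order 6: 3; order 8: 3; order 12: 7; order 16: 1; order 24: 3; order 48: 1.
Total: 1 + 3 + 1 + 7 + 3 + 3 + 7 + 1 + 3 + 1 = 30.

30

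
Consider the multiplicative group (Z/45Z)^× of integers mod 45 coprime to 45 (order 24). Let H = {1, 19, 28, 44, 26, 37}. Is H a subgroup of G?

Closure fails: 37 · 44 = 8 ∉ H. So H is not a subgroup.

No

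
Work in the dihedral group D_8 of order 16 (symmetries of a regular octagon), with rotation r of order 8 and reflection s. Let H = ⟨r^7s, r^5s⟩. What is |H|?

8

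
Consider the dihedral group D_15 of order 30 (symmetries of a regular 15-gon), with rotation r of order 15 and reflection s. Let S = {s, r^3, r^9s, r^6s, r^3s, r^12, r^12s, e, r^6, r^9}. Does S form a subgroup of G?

Yes

|S| = 10 divides |G| = 30, consistent with Lagrange.
S contains the identity, every element's inverse is in S, and S is closed under ·: it is a subgroup.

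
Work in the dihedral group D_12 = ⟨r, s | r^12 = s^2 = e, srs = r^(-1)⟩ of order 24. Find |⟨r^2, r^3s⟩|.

12

|⟨r^2⟩| = 6 and |⟨r^3s⟩| = 2, so |H| is a multiple of lcm(6, 2) = 6 and divides |G| = 24.
Closing under the operation: H = {e, r^2, r^4, r^6, r^8, r^10, rs, r^3s, r^5s, r^7s, r^9s, r^11s}, so |H| = 12.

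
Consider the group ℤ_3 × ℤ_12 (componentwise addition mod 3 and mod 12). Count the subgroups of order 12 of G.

4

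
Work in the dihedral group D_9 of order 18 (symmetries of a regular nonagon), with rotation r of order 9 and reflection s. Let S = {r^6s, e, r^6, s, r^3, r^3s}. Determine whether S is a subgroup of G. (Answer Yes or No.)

|S| = 6 divides |G| = 18, consistent with Lagrange.
S contains the identity, every element's inverse is in S, and S is closed under ·: it is a subgroup.

Yes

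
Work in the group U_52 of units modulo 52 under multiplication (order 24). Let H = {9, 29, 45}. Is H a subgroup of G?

No

The identity 1 ∉ H, so H is not a subgroup.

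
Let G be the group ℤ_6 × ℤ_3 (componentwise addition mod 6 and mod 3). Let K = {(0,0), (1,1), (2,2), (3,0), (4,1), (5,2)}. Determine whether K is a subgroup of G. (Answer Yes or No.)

|K| = 6 divides |G| = 18, consistent with Lagrange.
K contains the identity, every element's inverse is in K, and K is closed under +: it is a subgroup.
In fact K = ⟨(5,2)⟩.

Yes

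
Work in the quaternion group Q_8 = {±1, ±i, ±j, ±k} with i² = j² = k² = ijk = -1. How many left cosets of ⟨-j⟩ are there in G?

2

|⟨-j⟩| = 4 and |G| = 8.
By Lagrange, [G : H] = |G|/|H| = 8/4 = 2.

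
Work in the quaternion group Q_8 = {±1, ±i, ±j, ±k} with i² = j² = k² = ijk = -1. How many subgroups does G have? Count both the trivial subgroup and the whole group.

6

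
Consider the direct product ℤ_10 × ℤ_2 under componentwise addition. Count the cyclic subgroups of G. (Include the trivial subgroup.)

A cyclic subgroup of order d is generated by each of its φ(d) elements of order d, so the cyclic subgroups of order d number (#elements of order d)/φ(d).
Cyclic subgroups by order — order 1: 1; order 2: 3; order 5: 1; order 10: 3.
Total: 8.

8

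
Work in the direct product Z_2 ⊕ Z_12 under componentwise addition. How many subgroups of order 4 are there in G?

|G| = 24 and 4 | 24, so subgroups of order 4 are possible by Lagrange.
The subgroups of order 4 are: {(0,0), (0,3), (0,6), (0,9)}; {(0,0), (0,6), (1,0), (1,6)}; {(0,0), (0,6), (1,3), (1,9)}.
So G has 3 subgroups of order 4.

3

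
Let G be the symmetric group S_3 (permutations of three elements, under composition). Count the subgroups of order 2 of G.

3

|G| = 6 and 2 | 6, so subgroups of order 2 are possible by Lagrange.
The subgroups of order 2 are: {e, (1 2)}; {e, (1 3)}; {e, (2 3)}.
So G has 3 subgroups of order 2.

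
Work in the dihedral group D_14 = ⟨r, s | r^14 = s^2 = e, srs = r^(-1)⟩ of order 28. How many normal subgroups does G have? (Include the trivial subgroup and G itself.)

7

G has 28 subgroups. Checking conjugation-invariance by order — order 1: 1/1 normal; order 2: 1/15 normal; order 4: 0/7 normal; order 7: 1/1 normal; order 14: 3/3 normal; order 28: 1/1 normal.
Total normal subgroups: 7.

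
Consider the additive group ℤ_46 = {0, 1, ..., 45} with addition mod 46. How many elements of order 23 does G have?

In a cyclic group of order 46, the number of elements of order d (for d | 46) is φ(d).
φ(23) = 22.

22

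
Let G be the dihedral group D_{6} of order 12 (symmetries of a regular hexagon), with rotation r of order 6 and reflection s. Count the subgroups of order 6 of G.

3

|G| = 12 and 6 | 12, so subgroups of order 6 are possible by Lagrange.
The subgroups of order 6 are: {e, r, r^2, r^3, r^4, r^5}; {e, r^2, r^4, s, r^2s, r^4s}; {e, r^2, r^4, rs, r^3s, r^5s}.
So G has 3 subgroups of order 6.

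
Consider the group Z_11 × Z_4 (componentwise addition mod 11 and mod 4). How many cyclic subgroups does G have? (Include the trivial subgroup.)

6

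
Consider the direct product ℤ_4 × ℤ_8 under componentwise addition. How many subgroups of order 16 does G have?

|G| = 32 and 16 | 32, so subgroups of order 16 are possible by Lagrange.
The subgroups of order 16 are: {(0,0), (0,1), (0,2), (0,3), (0,4), (0,5), (0,6), (0,7), (2,0), (2,1), (2,2), (2,3), (2,4), (2,5), (2,6), (2,7)}; {(0,0), (0,2), (0,4), (0,6), (1,0), (1,2), (1,4), (1,6), (2,0), (2,2), (2,4), (2,6), (3,0), (3,2), (3,4), (3,6)}; {(0,0), (0,2), (0,4), (0,6), (1,1), (1,3), (1,5), (1,7), (2,0), (2,2), (2,4), (2,6), (3,1), (3,3), (3,5), (3,7)}.
So G has 3 subgroups of order 16.

3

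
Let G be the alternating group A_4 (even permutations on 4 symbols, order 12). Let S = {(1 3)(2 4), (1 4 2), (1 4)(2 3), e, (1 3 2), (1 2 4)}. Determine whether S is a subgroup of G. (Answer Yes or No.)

No

(1 3 2) ∈ S but its inverse (1 2 3) ∉ S, so S is not a subgroup.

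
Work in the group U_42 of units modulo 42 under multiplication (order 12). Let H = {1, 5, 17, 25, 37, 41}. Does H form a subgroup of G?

|H| = 6 divides |G| = 12, consistent with Lagrange.
H contains the identity, every element's inverse is in H, and H is closed under ·: it is a subgroup.
In fact H = ⟨17⟩.

Yes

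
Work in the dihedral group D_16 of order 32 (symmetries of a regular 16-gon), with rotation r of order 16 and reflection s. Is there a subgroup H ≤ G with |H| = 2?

Yes

2 | 32. A subgroup of order 2 is {e, r^10s}.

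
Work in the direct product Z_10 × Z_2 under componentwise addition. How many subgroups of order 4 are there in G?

1

|G| = 20 and 4 | 20, so subgroups of order 4 are possible by Lagrange.
The subgroups of order 4 are: {(0,0), (0,1), (5,0), (5,1)}.
So G has 1 subgroup of order 4.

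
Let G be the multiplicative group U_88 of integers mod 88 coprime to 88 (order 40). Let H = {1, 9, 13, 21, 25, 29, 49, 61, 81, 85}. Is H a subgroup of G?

|H| = 10 divides |G| = 40, consistent with Lagrange.
H contains the identity, every element's inverse is in H, and H is closed under ·: it is a subgroup.
In fact H = ⟨13⟩.

Yes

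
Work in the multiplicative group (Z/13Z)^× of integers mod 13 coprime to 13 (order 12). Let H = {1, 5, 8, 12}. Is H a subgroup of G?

Yes

|H| = 4 divides |G| = 12, consistent with Lagrange.
H contains the identity, every element's inverse is in H, and H is closed under ·: it is a subgroup.
In fact H = ⟨8⟩.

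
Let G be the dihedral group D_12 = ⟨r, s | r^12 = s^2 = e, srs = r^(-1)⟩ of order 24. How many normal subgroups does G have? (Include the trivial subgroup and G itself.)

9

G has 34 subgroups. Checking conjugation-invariance by order — order 1: 1/1 normal; order 2: 1/13 normal; order 3: 1/1 normal; order 4: 1/7 normal; order 6: 1/5 normal; order 8: 0/3 normal; order 12: 3/3 normal; order 24: 1/1 normal.
Total normal subgroups: 9.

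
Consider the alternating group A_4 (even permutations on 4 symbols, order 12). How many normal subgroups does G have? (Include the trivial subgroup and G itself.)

3

G has 10 subgroups. Checking conjugation-invariance by order — order 1: 1/1 normal; order 2: 0/3 normal; order 3: 0/4 normal; order 4: 1/1 normal; order 12: 1/1 normal.
Total normal subgroups: 3.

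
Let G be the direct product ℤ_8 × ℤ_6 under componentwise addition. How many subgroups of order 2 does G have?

3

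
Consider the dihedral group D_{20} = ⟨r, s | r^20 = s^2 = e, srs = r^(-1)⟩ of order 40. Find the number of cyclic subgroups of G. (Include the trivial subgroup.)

Group the elements of G by the cyclic subgroup they generate; each cyclic subgroup of order d accounts for φ(d) elements.
Cyclic subgroups by order — order 1: 1; order 2: 21; order 4: 1; order 5: 1; order 10: 1; order 20: 1.
Total: 26.

26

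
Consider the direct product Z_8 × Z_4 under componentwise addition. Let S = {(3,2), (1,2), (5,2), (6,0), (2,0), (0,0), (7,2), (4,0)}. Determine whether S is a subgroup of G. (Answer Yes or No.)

|S| = 8 divides |G| = 32, consistent with Lagrange.
S contains the identity, every element's inverse is in S, and S is closed under +: it is a subgroup.
In fact S = ⟨(1,2)⟩.

Yes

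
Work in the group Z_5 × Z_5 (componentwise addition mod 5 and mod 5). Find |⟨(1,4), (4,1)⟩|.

|⟨(1,4)⟩| = 5 and |⟨(4,1)⟩| = 5, so |H| is a multiple of lcm(5, 5) = 5 and divides |G| = 25.
Closing under the operation: H = {(0,0), (1,4), (2,3), (3,2), (4,1)}, so |H| = 5.

5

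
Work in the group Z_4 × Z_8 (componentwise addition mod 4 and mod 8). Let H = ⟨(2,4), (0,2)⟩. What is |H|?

8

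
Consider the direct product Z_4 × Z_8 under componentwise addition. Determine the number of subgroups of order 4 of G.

7

|G| = 32 and 4 | 32, so subgroups of order 4 are possible by Lagrange.
The subgroups of order 4 are: {(0,0), (0,2), (0,4), (0,6)}; {(0,0), (0,4), (2,0), (2,4)}; {(0,0), (0,4), (2,2), (2,6)}; {(0,0), (1,0), (2,0), (3,0)}; … (7 in all).
So G has 7 subgroups of order 4.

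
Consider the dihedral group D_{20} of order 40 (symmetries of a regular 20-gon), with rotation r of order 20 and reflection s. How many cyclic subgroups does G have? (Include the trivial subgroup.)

26

Each element a generates a cyclic subgroup ⟨a⟩; distinct elements may generate the same one (a cyclic group of order d has φ(d) generators).
Cyclic subgroups by order — order 1: 1; order 2: 21; order 4: 1; order 5: 1; order 10: 1; order 20: 1.
Total: 26.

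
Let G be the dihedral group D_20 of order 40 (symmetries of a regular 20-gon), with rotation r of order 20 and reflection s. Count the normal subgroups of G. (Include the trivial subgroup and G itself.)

9

G has 48 subgroups. Checking conjugation-invariance by order — order 1: 1/1 normal; order 2: 1/21 normal; order 4: 1/11 normal; order 5: 1/1 normal; order 8: 0/5 normal; order 10: 1/5 normal; order 20: 3/3 normal; order 40: 1/1 normal.
Total normal subgroups: 9.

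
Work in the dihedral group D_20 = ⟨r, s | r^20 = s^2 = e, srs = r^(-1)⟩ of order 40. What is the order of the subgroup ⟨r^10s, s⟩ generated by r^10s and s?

|⟨r^10s⟩| = 2 and |⟨s⟩| = 2, so |H| is a multiple of lcm(2, 2) = 2 and divides |G| = 40.
Closing under the operation: H = {e, r^10, s, r^10s}, so |H| = 4.

4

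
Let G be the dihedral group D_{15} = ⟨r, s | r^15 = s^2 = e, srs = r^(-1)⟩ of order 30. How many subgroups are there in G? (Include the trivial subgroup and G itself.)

28

|G| = 30, so by Lagrange every subgroup order divides 30. Divisors: 1, 2, 3, 5, 6, 10, 15, 30.
Subgroups by order — order 1: 1; order 2: 15; order 3: 1; order 5: 1; order 6: 5; order 10: 3; order 15: 1; order 30: 1.
Total: 1 + 15 + 1 + 1 + 5 + 3 + 1 + 1 = 28.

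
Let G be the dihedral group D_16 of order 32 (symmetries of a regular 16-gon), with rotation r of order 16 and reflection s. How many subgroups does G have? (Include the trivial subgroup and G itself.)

|G| = 32, so by Lagrange every subgroup order divides 32. Divisors: 1, 2, 4, 8, 16, 32.
Subgroups by order — order 1: 1; order 2: 17; order 4: 9; order 8: 5; order 16: 3; order 32: 1.
Total: 1 + 17 + 9 + 5 + 3 + 1 = 36.

36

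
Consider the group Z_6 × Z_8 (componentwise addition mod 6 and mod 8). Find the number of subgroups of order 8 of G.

3

|G| = 48 and 8 | 48, so subgroups of order 8 are possible by Lagrange.
The subgroups of order 8 are: {(0,0), (0,1), (0,2), (0,3), (0,4), (0,5), (0,6), (0,7)}; {(0,0), (0,2), (0,4), (0,6), (3,0), (3,2), (3,4), (3,6)}; {(0,0), (0,2), (0,4), (0,6), (3,1), (3,3), (3,5), (3,7)}.
So G has 3 subgroups of order 8.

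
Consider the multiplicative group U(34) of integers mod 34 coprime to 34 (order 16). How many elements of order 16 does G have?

The elements of order 16 are: 3, 5, 7, 11, 23, 27, 29, 31.
That's 8.

8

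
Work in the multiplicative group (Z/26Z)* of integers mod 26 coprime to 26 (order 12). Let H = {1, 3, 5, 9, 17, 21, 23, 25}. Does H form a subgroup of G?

|H| = 8 does not divide |G| = 12, so by Lagrange H is not a subgroup.

No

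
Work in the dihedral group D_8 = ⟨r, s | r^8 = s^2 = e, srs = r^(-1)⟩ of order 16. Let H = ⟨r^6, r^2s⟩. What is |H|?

|⟨r^6⟩| = 4 and |⟨r^2s⟩| = 2, so |H| is a multiple of lcm(4, 2) = 4 and divides |G| = 16.
Closing under the operation: H = {e, r^2, r^4, r^6, s, r^2s, r^4s, r^6s}, so |H| = 8.

8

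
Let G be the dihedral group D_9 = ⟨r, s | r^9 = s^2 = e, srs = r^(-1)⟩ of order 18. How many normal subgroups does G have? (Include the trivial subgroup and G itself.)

G has 16 subgroups. Checking conjugation-invariance by order — order 1: 1/1 normal; order 2: 0/9 normal; order 3: 1/1 normal; order 6: 0/3 normal; order 9: 1/1 normal; order 18: 1/1 normal.
Total normal subgroups: 4.

4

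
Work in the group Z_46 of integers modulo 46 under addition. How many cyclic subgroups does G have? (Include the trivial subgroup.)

Each element a generates a cyclic subgroup ⟨a⟩; distinct elements may generate the same one (a cyclic group of order d has φ(d) generators).
Cyclic subgroups by order — order 1: 1; order 2: 1; order 23: 1; order 46: 1.
Total: 4.

4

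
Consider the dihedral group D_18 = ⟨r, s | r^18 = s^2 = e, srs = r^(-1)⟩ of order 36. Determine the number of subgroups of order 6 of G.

7

|G| = 36 and 6 | 36, so subgroups of order 6 are possible by Lagrange.
The subgroups of order 6 are: {e, r^6, r^12, r^4s, r^10s, r^16s}; {e, r^6, r^12, r^5s, r^11s, r^17s}; {e, r^6, r^12, s, r^6s, r^12s}; {e, r^6, r^12, rs, r^7s, r^13s}; … (7 in all).
So G has 7 subgroups of order 6.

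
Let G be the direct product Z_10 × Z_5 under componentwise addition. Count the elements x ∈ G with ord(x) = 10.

24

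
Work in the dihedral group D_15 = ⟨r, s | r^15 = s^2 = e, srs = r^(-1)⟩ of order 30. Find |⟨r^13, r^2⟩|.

|⟨r^13⟩| = 15 and |⟨r^2⟩| = 15, so |H| is a multiple of lcm(15, 15) = 15 and divides |G| = 30.
Closing under the operation: H = {e, r, r^2, r^3, r^4, r^5, r^6, r^7, r^8, r^9, r^10, r^11, r^12, r^13, r^14}, so |H| = 15.

15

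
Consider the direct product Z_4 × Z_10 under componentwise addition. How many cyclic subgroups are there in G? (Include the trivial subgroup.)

12

Group the elements of G by the cyclic subgroup they generate; each cyclic subgroup of order d accounts for φ(d) elements.
Cyclic subgroups by order — order 1: 1; order 2: 3; order 4: 2; order 5: 1; order 10: 3; order 20: 2.
Total: 12.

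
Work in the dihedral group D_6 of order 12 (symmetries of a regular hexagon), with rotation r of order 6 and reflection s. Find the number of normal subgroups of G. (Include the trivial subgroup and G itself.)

7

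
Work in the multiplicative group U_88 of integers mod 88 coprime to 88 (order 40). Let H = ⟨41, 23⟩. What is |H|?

20

|⟨41⟩| = 10 and |⟨23⟩| = 2, so |H| is a multiple of lcm(10, 2) = 10 and divides |G| = 40.
Closing under the operation: H = {1, 7, 9, 15, 17, 23, 25, 31, 39, 41, 47, 49, 57, 63, 65, 71, 73, 79, 81, 87}, so |H| = 20.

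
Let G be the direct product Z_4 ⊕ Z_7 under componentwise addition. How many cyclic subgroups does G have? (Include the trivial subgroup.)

Group the elements of G by the cyclic subgroup they generate; each cyclic subgroup of order d accounts for φ(d) elements.
Cyclic subgroups by order — order 1: 1; order 2: 1; order 4: 1; order 7: 1; order 14: 1; order 28: 1.
Total: 6.

6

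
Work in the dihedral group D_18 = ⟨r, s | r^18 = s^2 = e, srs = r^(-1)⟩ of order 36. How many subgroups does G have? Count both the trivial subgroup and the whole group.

45

|G| = 36, so by Lagrange every subgroup order divides 36. Divisors: 1, 2, 3, 4, 6, 9, 12, 18, 36.
Subgroups by order — order 1: 1; order 2: 19; order 3: 1; order 4: 9; order 6: 7; order 9: 1; order 12: 3; order 18: 3; order 36: 1.
Total: 1 + 19 + 1 + 9 + 7 + 1 + 3 + 3 + 1 = 45.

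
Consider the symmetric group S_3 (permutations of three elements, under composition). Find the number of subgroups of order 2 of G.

3

|G| = 6 and 2 | 6, so subgroups of order 2 are possible by Lagrange.
The subgroups of order 2 are: {e, (1 2)}; {e, (1 3)}; {e, (2 3)}.
So G has 3 subgroups of order 2.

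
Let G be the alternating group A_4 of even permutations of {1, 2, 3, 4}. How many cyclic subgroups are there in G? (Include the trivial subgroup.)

8

A cyclic subgroup of order d is generated by each of its φ(d) elements of order d, so the cyclic subgroups of order d number (#elements of order d)/φ(d).
Cyclic subgroups by order — order 1: 1; order 2: 3; order 3: 4.
Total: 8.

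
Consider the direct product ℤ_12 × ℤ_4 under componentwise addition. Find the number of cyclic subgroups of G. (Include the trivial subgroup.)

20

Group the elements of G by the cyclic subgroup they generate; each cyclic subgroup of order d accounts for φ(d) elements.
Cyclic subgroups by order — order 1: 1; order 2: 3; order 3: 1; order 4: 6; order 6: 3; order 12: 6.
Total: 20.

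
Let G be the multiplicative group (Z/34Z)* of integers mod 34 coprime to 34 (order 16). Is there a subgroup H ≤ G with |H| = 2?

Yes

2 | 16. A subgroup of order 2 is {1, 33}.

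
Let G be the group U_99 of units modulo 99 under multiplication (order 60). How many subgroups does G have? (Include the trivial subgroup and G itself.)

20

|G| = 60, so by Lagrange every subgroup order divides 60. Divisors: 1, 2, 3, 4, 5, 6, 10, 12, 15, 20, 30, 60.
Subgroups by order — order 1: 1; order 2: 3; order 3: 1; order 4: 1; order 5: 1; order 6: 3; order 10: 3; order 12: 1; order 15: 1; order 20: 1; order 30: 3; order 60: 1.
Total: 1 + 3 + 1 + 1 + 1 + 3 + 3 + 1 + 1 + 1 + 3 + 1 = 20.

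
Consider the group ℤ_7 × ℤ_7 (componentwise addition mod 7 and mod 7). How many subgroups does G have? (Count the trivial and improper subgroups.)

|G| = 49, so by Lagrange every subgroup order divides 49. Divisors: 1, 7, 49.
Subgroups by order — order 1: 1; order 7: 8; order 49: 1.
Total: 1 + 8 + 1 = 10.

10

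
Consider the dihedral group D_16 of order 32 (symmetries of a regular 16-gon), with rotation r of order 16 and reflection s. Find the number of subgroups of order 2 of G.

17

|G| = 32 and 2 | 32, so subgroups of order 2 are possible by Lagrange.
The subgroups of order 2 are: {e, r^10s}; {e, r^11s}; {e, r^12s}; {e, r^13s}; … (17 in all).
So G has 17 subgroups of order 2.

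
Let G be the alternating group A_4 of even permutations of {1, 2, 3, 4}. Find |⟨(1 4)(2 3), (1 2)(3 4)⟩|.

4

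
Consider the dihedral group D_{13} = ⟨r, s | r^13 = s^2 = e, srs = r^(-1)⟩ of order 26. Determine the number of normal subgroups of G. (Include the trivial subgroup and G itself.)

3

G has 16 subgroups. Checking conjugation-invariance by order — order 1: 1/1 normal; order 2: 0/13 normal; order 13: 1/1 normal; order 26: 1/1 normal.
Total normal subgroups: 3.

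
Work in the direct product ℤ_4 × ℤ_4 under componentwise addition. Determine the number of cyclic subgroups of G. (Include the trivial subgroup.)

Each element a generates a cyclic subgroup ⟨a⟩; distinct elements may generate the same one (a cyclic group of order d has φ(d) generators).
Cyclic subgroups by order — order 1: 1; order 2: 3; order 4: 6.
Total: 10.

10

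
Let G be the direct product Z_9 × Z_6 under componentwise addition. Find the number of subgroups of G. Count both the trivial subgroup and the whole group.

20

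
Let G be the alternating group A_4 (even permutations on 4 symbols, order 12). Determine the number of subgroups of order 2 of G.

3

|G| = 12 and 2 | 12, so subgroups of order 2 are possible by Lagrange.
The subgroups of order 2 are: {e, (1 2)(3 4)}; {e, (1 3)(2 4)}; {e, (1 4)(2 3)}.
So G has 3 subgroups of order 2.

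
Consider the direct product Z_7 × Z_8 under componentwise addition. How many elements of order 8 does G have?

An element (a,b) has order lcm(ord(a), ord(b)); count pairs with lcm equal to 8.
Enumerating gives 4 such elements.

4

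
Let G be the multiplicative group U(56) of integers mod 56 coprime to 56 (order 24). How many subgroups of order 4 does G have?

|G| = 24 and 4 | 24, so subgroups of order 4 are possible by Lagrange.
The subgroups of order 4 are: {1, 13, 15, 27}; {1, 13, 29, 41}; {1, 13, 43, 55}; {1, 15, 29, 43}; … (7 in all).
So G has 7 subgroups of order 4.

7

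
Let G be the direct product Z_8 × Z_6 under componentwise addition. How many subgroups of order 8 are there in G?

3

|G| = 48 and 8 | 48, so subgroups of order 8 are possible by Lagrange.
The subgroups of order 8 are: {(0,0), (0,3), (2,0), (2,3), (4,0), (4,3), (6,0), (6,3)}; {(0,0), (1,0), (2,0), (3,0), (4,0), (5,0), (6,0), (7,0)}; {(0,0), (1,3), (2,0), (3,3), (4,0), (5,3), (6,0), (7,3)}.
So G has 3 subgroups of order 8.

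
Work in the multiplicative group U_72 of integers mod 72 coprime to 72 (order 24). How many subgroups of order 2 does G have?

7

|G| = 24 and 2 | 24, so subgroups of order 2 are possible by Lagrange.
The subgroups of order 2 are: {1, 17}; {1, 19}; {1, 35}; {1, 37}; … (7 in all).
So G has 7 subgroups of order 2.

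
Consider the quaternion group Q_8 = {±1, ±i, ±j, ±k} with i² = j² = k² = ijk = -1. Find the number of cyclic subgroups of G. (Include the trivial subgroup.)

5

Group the elements of G by the cyclic subgroup they generate; each cyclic subgroup of order d accounts for φ(d) elements.
Cyclic subgroups by order — order 1: 1; order 2: 1; order 4: 3.
Total: 5.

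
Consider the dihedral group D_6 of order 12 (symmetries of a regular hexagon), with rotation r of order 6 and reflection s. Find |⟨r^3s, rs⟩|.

6

|⟨r^3s⟩| = 2 and |⟨rs⟩| = 2, so |H| is a multiple of lcm(2, 2) = 2 and divides |G| = 12.
Closing under the operation: H = {e, r^2, r^4, rs, r^3s, r^5s}, so |H| = 6.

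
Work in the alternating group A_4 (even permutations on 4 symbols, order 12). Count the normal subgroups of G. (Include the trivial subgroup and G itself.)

G has 10 subgroups. Checking conjugation-invariance by order — order 1: 1/1 normal; order 2: 0/3 normal; order 3: 0/4 normal; order 4: 1/1 normal; order 12: 1/1 normal.
Total normal subgroups: 3.

3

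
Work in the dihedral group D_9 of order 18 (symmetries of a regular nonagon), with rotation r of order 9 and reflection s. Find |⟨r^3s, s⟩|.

6

|⟨r^3s⟩| = 2 and |⟨s⟩| = 2, so |H| is a multiple of lcm(2, 2) = 2 and divides |G| = 18.
Closing under the operation: H = {e, r^3, r^6, s, r^3s, r^6s}, so |H| = 6.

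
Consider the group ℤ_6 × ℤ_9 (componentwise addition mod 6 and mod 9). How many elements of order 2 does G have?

An element (a,b) has order lcm(ord(a), ord(b)); count pairs with lcm equal to 2.
Enumerating gives 1 such elements.

1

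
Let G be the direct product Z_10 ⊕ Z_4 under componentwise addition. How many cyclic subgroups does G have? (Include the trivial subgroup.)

12

Group the elements of G by the cyclic subgroup they generate; each cyclic subgroup of order d accounts for φ(d) elements.
Cyclic subgroups by order — order 1: 1; order 2: 3; order 4: 2; order 5: 1; order 10: 3; order 20: 2.
Total: 12.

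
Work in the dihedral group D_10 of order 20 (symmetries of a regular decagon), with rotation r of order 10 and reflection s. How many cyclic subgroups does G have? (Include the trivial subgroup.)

Group the elements of G by the cyclic subgroup they generate; each cyclic subgroup of order d accounts for φ(d) elements.
Cyclic subgroups by order — order 1: 1; order 2: 11; order 5: 1; order 10: 1.
Total: 14.

14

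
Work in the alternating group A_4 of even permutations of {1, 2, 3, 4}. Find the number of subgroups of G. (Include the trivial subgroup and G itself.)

10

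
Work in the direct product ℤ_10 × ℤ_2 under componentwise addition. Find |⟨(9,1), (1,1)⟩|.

|⟨(9,1)⟩| = 10 and |⟨(1,1)⟩| = 10, so |H| is a multiple of lcm(10, 10) = 10 and divides |G| = 20.
Closing under the operation: H = {(0,0), (1,1), (2,0), (3,1), (4,0), (5,1), (6,0), (7,1), (8,0), (9,1)}, so |H| = 10.

10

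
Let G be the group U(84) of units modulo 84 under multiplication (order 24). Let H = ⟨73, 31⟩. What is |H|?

12

|⟨73⟩| = 6 and |⟨31⟩| = 6, so |H| is a multiple of lcm(6, 6) = 6 and divides |G| = 24.
Closing under the operation: H = {1, 13, 19, 25, 31, 37, 43, 55, 61, 67, 73, 79}, so |H| = 12.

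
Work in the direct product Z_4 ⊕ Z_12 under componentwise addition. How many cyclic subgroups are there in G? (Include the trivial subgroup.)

20

Each element a generates a cyclic subgroup ⟨a⟩; distinct elements may generate the same one (a cyclic group of order d has φ(d) generators).
Cyclic subgroups by order — order 1: 1; order 2: 3; order 3: 1; order 4: 6; order 6: 3; order 12: 6.
Total: 20.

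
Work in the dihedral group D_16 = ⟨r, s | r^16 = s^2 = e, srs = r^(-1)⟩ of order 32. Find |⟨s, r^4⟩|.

|⟨s⟩| = 2 and |⟨r^4⟩| = 4, so |H| is a multiple of lcm(2, 4) = 4 and divides |G| = 32.
Closing under the operation: H = {e, r^4, r^8, r^12, s, r^4s, r^8s, r^12s}, so |H| = 8.

8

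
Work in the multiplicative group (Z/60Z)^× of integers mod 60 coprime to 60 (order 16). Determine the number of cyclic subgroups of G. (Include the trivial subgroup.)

A cyclic subgroup of order d is generated by each of its φ(d) elements of order d, so the cyclic subgroups of order d number (#elements of order d)/φ(d).
Cyclic subgroups by order — order 1: 1; order 2: 7; order 4: 4.
Total: 12.

12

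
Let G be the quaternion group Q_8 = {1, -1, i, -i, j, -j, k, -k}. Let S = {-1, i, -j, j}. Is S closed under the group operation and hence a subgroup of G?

The identity 1 ∉ S, so S is not a subgroup.

No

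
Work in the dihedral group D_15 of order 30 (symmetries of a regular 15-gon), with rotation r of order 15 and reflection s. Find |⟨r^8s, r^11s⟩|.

|⟨r^8s⟩| = 2 and |⟨r^11s⟩| = 2, so |H| is a multiple of lcm(2, 2) = 2 and divides |G| = 30.
Closing under the operation: H = {e, r^3, r^6, r^9, r^12, r^2s, r^5s, r^8s, r^11s, r^14s}, so |H| = 10.

10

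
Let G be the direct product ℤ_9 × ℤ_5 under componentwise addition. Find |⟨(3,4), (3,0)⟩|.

|⟨(3,4)⟩| = 15 and |⟨(3,0)⟩| = 3, so |H| is a multiple of lcm(15, 3) = 15 and divides |G| = 45.
Closing under the operation: H = {(0,0), (0,1), (0,2), (0,3), (0,4), (3,0), (3,1), (3,2), (3,3), (3,4), (6,0), (6,1), (6,2), (6,3), (6,4)}, so |H| = 15.

15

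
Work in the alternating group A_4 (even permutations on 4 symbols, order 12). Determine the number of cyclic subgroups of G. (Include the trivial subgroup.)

A cyclic subgroup of order d is generated by each of its φ(d) elements of order d, so the cyclic subgroups of order d number (#elements of order d)/φ(d).
Cyclic subgroups by order — order 1: 1; order 2: 3; order 3: 4.
Total: 8.

8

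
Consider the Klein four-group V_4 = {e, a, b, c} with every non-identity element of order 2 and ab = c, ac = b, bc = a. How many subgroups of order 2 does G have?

|G| = 4 and 2 | 4, so subgroups of order 2 are possible by Lagrange.
The subgroups of order 2 are: {e, a}; {e, b}; {e, c}.
So G has 3 subgroups of order 2.

3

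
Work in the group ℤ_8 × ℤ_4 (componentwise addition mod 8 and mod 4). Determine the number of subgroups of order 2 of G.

3

|G| = 32 and 2 | 32, so subgroups of order 2 are possible by Lagrange.
The subgroups of order 2 are: {(0,0), (0,2)}; {(0,0), (4,0)}; {(0,0), (4,2)}.
So G has 3 subgroups of order 2.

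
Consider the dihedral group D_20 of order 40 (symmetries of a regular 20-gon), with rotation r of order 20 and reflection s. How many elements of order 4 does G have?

The elements of order 4 are: r^5, r^15.
That's 2.

2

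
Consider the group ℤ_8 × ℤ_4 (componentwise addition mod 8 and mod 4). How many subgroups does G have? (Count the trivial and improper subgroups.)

22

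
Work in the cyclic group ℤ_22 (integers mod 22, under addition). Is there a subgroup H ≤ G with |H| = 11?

Yes

11 | 22. A subgroup of order 11 is {0, 2, 4, 6, 8, 10, 12, 14, 16, 18, 20}.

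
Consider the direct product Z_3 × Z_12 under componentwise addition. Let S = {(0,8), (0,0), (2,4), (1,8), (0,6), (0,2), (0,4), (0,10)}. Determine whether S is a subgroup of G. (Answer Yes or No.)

|S| = 8 does not divide |G| = 36, so by Lagrange S is not a subgroup.

No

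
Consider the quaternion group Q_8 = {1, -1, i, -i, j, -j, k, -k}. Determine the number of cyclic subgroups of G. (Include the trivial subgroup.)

5

Group the elements of G by the cyclic subgroup they generate; each cyclic subgroup of order d accounts for φ(d) elements.
Cyclic subgroups by order — order 1: 1; order 2: 1; order 4: 3.
Total: 5.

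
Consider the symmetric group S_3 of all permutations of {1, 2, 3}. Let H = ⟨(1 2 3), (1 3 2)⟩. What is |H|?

|⟨(1 2 3)⟩| = 3 and |⟨(1 3 2)⟩| = 3, so |H| is a multiple of lcm(3, 3) = 3 and divides |G| = 6.
Closing under the operation: H = {e, (1 2 3), (1 3 2)}, so |H| = 3.

3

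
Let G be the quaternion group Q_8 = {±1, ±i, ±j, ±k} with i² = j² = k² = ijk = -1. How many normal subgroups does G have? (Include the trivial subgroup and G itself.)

6

G has 6 subgroups. Checking conjugation-invariance by order — order 1: 1/1 normal; order 2: 1/1 normal; order 4: 3/3 normal; order 8: 1/1 normal.
Total normal subgroups: 6.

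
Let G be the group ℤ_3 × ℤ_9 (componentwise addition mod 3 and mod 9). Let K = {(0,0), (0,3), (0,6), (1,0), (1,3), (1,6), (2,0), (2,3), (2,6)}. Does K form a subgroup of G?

|K| = 9 divides |G| = 27, consistent with Lagrange.
K contains the identity, every element's inverse is in K, and K is closed under +: it is a subgroup.

Yes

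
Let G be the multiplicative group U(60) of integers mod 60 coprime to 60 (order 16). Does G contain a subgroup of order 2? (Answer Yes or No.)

Yes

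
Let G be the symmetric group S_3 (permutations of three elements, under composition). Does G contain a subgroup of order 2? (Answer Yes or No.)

Yes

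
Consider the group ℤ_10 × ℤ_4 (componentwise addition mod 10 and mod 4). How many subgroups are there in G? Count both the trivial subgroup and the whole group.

16

|G| = 40, so by Lagrange every subgroup order divides 40. Divisors: 1, 2, 4, 5, 8, 10, 20, 40.
Subgroups by order — order 1: 1; order 2: 3; order 4: 3; order 5: 1; order 8: 1; order 10: 3; order 20: 3; order 40: 1.
Total: 1 + 3 + 3 + 1 + 1 + 3 + 3 + 1 = 16.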